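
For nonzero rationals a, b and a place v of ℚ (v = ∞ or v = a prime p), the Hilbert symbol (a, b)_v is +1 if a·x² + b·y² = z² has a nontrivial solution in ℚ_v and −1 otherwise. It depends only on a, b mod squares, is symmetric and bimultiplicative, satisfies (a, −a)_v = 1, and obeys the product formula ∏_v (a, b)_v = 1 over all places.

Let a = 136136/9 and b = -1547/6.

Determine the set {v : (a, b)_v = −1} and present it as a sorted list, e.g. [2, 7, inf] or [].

[3, 7, 11, 13]

Mod squares: a ≡ 34034, b ≡ -9282. Check v ∈ {∞, 2, 3, 7, 11, 13, 17}.
v=3: a=3^-2·(≡2), b=3^-1·(≡2) mod 3; (2|3)=-1, (2|3)=-1; (−1)^{-2·-1·1}·(-1)^-1·(-1)^-2 = -1.
v=2: v_2(a)=3, v_2(b)=-1; units ≡ 1, 7 (mod 8); ε·ε+αω+βω = 0·1+3·0+-1·0 ≡ 0  ⇒  (a,b)_2 = +1.
v=∞: 34034 > 0 and -9282 < 0  ⇒  (a,b)_∞ = +1.
v=7: a=7^1·(≡1), b=7^1·(≡4) mod 7; (1|7)=+1, (4|7)=+1; (−1)^{1·1·3}·(+1)^1·(+1)^1 = -1.
v=17: a=17^1·(≡2), b=17^1·(≡16) mod 17; (2|17)=+1, (16|17)=+1; (−1)^{1·1·8}·(+1)^1·(+1)^1 = +1.
v=11: a=11^1·(≡5), b=11^0·(≡8) mod 11; (5|11)=+1, (8|11)=-1; (−1)^{1·0·5}·(+1)^0·(-1)^1 = -1.
v=13: a=13^1·(≡8), b=13^1·(≡4) mod 13; (8|13)=-1, (4|13)=+1; (−1)^{1·1·6}·(-1)^1·(+1)^1 = -1.
|Ram(34034, -9282)| = 4, even; anisotropic at {3, 7, 11, 13}.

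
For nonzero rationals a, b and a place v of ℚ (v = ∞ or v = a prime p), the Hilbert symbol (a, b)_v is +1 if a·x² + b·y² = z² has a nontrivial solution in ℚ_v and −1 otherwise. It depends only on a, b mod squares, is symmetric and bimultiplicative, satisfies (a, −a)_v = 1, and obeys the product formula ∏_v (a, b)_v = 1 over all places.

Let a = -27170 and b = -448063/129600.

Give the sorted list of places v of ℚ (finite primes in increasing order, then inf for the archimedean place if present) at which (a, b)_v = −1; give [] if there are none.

(a, b) ≡ (-27170, -7) mod (ℚ^×)²; places V = {2, 3, 5, 7, 11, 13, 19, 23, ∞}.
(a,b)_19: α=1, u≡14; β=0, v≡14 (mod 19); (14|19)=-1, (14|19)=-1; sign (−1)^0·-1^0·-1^1 = -1.
(a,b)_5: α=1, u≡1; β=-2, v≡3 (mod 5); (1|5)=+1, (3|5)=-1; sign (−1)^0·+1^-2·-1^1 = -1.
(a,b)_7: α=0, u≡4; β=1, v≡3 (mod 7); (4|7)=+1, (3|7)=-1; sign (−1)^0·+1^1·-1^0 = +1.
(a,b)_13: α=1, u≡3; β=0, v≡7 (mod 13); (3|13)=+1, (7|13)=-1; sign (−1)^0·+1^0·-1^1 = -1.
(a,b)_11: α=1, u≡5; β=2, v≡9 (mod 11); (5|11)=+1, (9|11)=+1; sign (−1)^0·+1^2·+1^1 = +1.
(a,b)_2: α=1, β=-6; u≡7, v≡1 (mod 8); ε(u)ε(v)=1·0, αω(v)=1·0, βω(u)=-6·0; sum ≡ 0  ⇒  +1.
(a,b)_3: α=0, u≡1; β=-4, v≡2 (mod 3); (1|3)=+1, (2|3)=-1; sign (−1)^0·+1^-4·-1^0 = +1.
(a,b)_23: α=0, u≡16; β=2, v≡13 (mod 23); (16|23)=+1, (13|23)=+1; sign (−1)^0·+1^2·+1^0 = +1.
(a,b)_∞: sgn(-27170)=−, sgn(-7)=−, so -1.
Ram(-27170, -7) = {5, 13, 19, ∞}; no ℚ_5-point on the conic.

[5, 13, 19, inf]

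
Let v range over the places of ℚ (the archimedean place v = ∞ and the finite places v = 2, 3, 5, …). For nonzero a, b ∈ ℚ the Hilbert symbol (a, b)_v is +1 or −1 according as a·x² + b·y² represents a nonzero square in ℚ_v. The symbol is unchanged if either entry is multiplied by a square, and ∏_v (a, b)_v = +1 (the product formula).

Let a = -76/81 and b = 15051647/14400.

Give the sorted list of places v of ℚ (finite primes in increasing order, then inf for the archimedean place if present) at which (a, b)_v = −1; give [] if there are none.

[19, 31]

(a, b) ≡ (-19, 527) mod (ℚ^×)²; places V = {2, 3, 5, 13, 17, 19, 31, ∞}.
(a,b)_13: α=0, u≡5; β=4, v≡8 (mod 13); (5|13)=-1, (8|13)=-1; sign (−1)^0·-1^4·-1^0 = +1.
(a,b)_3: α=-4, u≡2; β=-2, v≡2 (mod 3); (2|3)=-1, (2|3)=-1; sign (−1)^0·-1^-2·-1^-4 = +1.
(a,b)_2: α=2, β=-6; u≡5, v≡7 (mod 8); ε(u)ε(v)=0·1, αω(v)=2·0, βω(u)=-6·1; sum ≡ 0  ⇒  +1.
(a,b)_∞: sgn(-19)=−, sgn(527)=+, so +1.
(a,b)_5: α=0, u≡4; β=-2, v≡2 (mod 5); (4|5)=+1, (2|5)=-1; sign (−1)^0·+1^-2·-1^0 = +1.
(a,b)_19: α=1, u≡3; β=0, v≡10 (mod 19); (3|19)=-1, (10|19)=-1; sign (−1)^0·-1^0·-1^1 = -1.
(a,b)_17: α=0, u≡2; β=1, v≡14 (mod 17); (2|17)=+1, (14|17)=-1; sign (−1)^0·+1^1·-1^0 = +1.
(a,b)_31: α=0, u≡27; β=1, v≡30 (mod 31); (27|31)=-1, (30|31)=-1; sign (−1)^0·-1^1·-1^0 = -1.
|Ram(-19, 527)| = 2, even; anisotropic at {19, 31}.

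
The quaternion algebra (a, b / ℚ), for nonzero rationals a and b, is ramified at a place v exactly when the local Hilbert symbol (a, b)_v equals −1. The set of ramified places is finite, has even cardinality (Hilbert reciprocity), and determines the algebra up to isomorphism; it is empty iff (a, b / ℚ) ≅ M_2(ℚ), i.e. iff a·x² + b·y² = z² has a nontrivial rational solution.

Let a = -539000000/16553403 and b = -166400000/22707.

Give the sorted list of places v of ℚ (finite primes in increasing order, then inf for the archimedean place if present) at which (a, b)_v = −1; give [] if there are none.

[3, 5, 13, inf]

Mod squares: a ≡ -33, b ≡ -195. Check v ∈ {∞, 2, 3, 5, 7, 11, 13, 29}.
v=∞: -33 < 0 and -195 < 0  ⇒  (a,b)_∞ = -1.
v=29: a=29^-2·(≡25), b=29^-2·(≡15) mod 29; (25|29)=+1, (15|29)=-1; (−1)^{-2·-2·14}·(+1)^-2·(-1)^-2 = +1.
v=2: v_2(a)=6, v_2(b)=12; units ≡ 7, 5 (mod 8); ε·ε+αω+βω = 1·0+6·1+12·0 ≡ 0  ⇒  (a,b)_2 = +1.
v=7: a=7^2·(≡4), b=7^0·(≡4) mod 7; (4|7)=+1, (4|7)=+1; (−1)^{2·0·3}·(+1)^0·(+1)^2 = +1.
v=5: a=5^6·(≡3), b=5^5·(≡1) mod 5; (3|5)=-1, (1|5)=+1; (−1)^{6·5·2}·(-1)^5·(+1)^6 = -1.
v=11: a=11^1·(≡8), b=11^0·(≡1) mod 11; (8|11)=-1, (1|11)=+1; (−1)^{1·0·5}·(-1)^0·(+1)^1 = +1.
v=3: a=3^-9·(≡1), b=3^-3·(≡1) mod 3; (1|3)=+1, (1|3)=+1; (−1)^{-9·-3·1}·(+1)^-3·(+1)^-9 = -1.
v=13: a=13^0·(≡8), b=13^1·(≡11) mod 13; (8|13)=-1, (11|13)=-1; (−1)^{0·1·6}·(-1)^1·(-1)^0 = -1.
Ram(-33, -195) = {3, 5, 13, ∞}; no ℚ_3-point on the conic.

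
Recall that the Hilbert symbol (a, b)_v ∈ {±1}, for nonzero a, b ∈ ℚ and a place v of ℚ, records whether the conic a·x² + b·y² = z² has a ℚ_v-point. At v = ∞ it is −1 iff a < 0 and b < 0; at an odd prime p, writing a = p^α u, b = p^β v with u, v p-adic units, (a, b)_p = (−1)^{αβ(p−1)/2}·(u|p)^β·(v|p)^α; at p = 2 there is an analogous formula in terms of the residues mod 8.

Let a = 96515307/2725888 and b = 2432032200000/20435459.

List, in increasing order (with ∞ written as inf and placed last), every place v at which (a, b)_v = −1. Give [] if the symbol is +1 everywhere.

[11, 13, 31, 37]

(a, b) ≡ (90706, 26455) mod (ℚ^×)²; places V = {2, 3, 5, 7, 11, 13, 17, 19, 29, 31, 37, 47, 53, ∞}.
(a,b)_5: α=0, u≡4; β=5, v≡1 (mod 5); (4|5)=+1, (1|5)=+1; sign (−1)^0·+1^5·+1^0 = +1.
(a,b)_37: α=0, u≡29; β=1, v≡1 (mod 37); (29|37)=-1, (1|37)=+1; sign (−1)^0·-1^1·+1^0 = -1.
(a,b)_53: α=0, u≡23; β=2, v≡23 (mod 53); (23|53)=-1, (23|53)=-1; sign (−1)^0·-1^2·-1^0 = +1.
(a,b)_19: α=1, u≡17; β=0, v≡6 (mod 19); (17|19)=+1, (6|19)=+1; sign (−1)^0·+1^0·+1^1 = +1.
(a,b)_7: α=1, u≡2; β=0, v≡2 (mod 7); (2|7)=+1, (2|7)=+1; sign (−1)^0·+1^0·+1^1 = +1.
(a,b)_13: α=0, u≡2; β=1, v≡5 (mod 13); (2|13)=-1, (5|13)=-1; sign (−1)^0·-1^1·-1^0 = -1.
(a,b)_∞: sgn(90706)=+, sgn(26455)=+, so +1.
(a,b)_3: α=4, u≡1; β=2, v≡1 (mod 3); (1|3)=+1, (1|3)=+1; sign (−1)^0·+1^2·+1^4 = +1.
(a,b)_29: α=0, u≡22; β=-2, v≡16 (mod 29); (22|29)=+1, (16|29)=+1; sign (−1)^0·+1^-2·+1^0 = +1.
(a,b)_11: α=-3, u≡10; β=-1, v≡7 (mod 11); (10|11)=-1, (7|11)=-1; sign (−1)^1·-1^-1·-1^-3 = -1.
(a,b)_2: α=-11, β=6; u≡1, v≡7 (mod 8); ε(u)ε(v)=0·1, αω(v)=-11·0, βω(u)=6·0; sum ≡ 0  ⇒  +1.
(a,b)_31: α=1, u≡22; β=0, v≡11 (mod 31); (22|31)=-1, (11|31)=-1; sign (−1)^0·-1^0·-1^1 = -1.
(a,b)_17: α=2, u≡11; β=0, v≡11 (mod 17); (11|17)=-1, (11|17)=-1; sign (−1)^0·-1^0·-1^2 = +1.
(a,b)_47: α=0, u≡10; β=-2, v≡15 (mod 47); (10|47)=-1, (15|47)=-1; sign (−1)^0·-1^-2·-1^0 = +1.
Ram(90706, 26455) = {11, 13, 31, 37}; no ℚ_11-point on the conic.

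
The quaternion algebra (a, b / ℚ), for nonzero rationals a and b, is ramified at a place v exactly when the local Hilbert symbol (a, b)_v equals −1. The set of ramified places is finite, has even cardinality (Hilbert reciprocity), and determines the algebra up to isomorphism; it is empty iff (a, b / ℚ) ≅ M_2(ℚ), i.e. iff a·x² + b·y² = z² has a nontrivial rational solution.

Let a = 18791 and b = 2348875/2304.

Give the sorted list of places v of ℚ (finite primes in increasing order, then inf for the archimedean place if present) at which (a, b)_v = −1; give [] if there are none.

Mod squares: a ≡ 18791, b ≡ 93955. Check v ∈ {∞, 2, 3, 5, 19, 23, 43}.
v=∞: 18791 > 0 and 93955 > 0  ⇒  (a,b)_∞ = +1.
v=3: a=3^0·(≡2), b=3^-2·(≡1) mod 3; (2|3)=-1, (1|3)=+1; (−1)^{0·-2·1}·(-1)^-2·(+1)^0 = +1.
v=23: a=23^1·(≡12), b=23^1·(≡7) mod 23; (12|23)=+1, (7|23)=-1; (−1)^{1·1·11}·(+1)^1·(-1)^1 = +1.
v=5: a=5^0·(≡1), b=5^3·(≡4) mod 5; (1|5)=+1, (4|5)=+1; (−1)^{0·3·2}·(+1)^3·(+1)^0 = +1.
v=19: a=19^1·(≡1), b=19^1·(≡6) mod 19; (1|19)=+1, (6|19)=+1; (−1)^{1·1·9}·(+1)^1·(+1)^1 = -1.
v=43: a=43^1·(≡7), b=43^1·(≡35) mod 43; (7|43)=-1, (35|43)=+1; (−1)^{1·1·21}·(-1)^1·(+1)^1 = +1.
v=2: v_2(a)=0, v_2(b)=-8; units ≡ 7, 3 (mod 8); ε·ε+αω+βω = 1·1+0·1+-8·0 ≡ 1  ⇒  (a,b)_2 = -1.
Ram(18791, 93955) = {2, 19}; no ℚ_2-point on the conic.

[2, 19]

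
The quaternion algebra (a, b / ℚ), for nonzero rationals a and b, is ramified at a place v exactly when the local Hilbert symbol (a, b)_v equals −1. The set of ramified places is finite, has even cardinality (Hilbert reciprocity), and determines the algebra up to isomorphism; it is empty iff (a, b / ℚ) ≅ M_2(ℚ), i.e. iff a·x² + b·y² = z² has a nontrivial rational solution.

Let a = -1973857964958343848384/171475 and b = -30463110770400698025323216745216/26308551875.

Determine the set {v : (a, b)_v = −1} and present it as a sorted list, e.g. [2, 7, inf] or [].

(a, b) ≡ (-131461, -1968365553) mod (ℚ^×)²; places V = {2, 3, 5, 7, 11, 13, 17, 19, 23, 31, 37, ∞}.
(a,b)_37: α=1, u≡1; β=1, v≡28 (mod 37); (1|37)=+1, (28|37)=+1; sign (−1)^0·+1^1·+1^1 = +1.
(a,b)_3: α=2, u≡2; β=3, v≡1 (mod 3); (2|3)=-1, (1|3)=+1; sign (−1)^0·-1^3·+1^2 = -1.
(a,b)_2: α=6, β=8; u≡3, v≡7 (mod 8); ε(u)ε(v)=1·1, αω(v)=6·0, βω(u)=8·1; sum ≡ 1  ⇒  -1.
(a,b)_11: α=1, u≡2; β=1, v≡3 (mod 11); (2|11)=-1, (3|11)=+1; sign (−1)^1·-1^1·+1^1 = +1.
(a,b)_13: α=2, u≡5; β=4, v≡11 (mod 13); (5|13)=-1, (11|13)=-1; sign (−1)^0·-1^4·-1^2 = +1.
(a,b)_23: α=2, u≡15; β=5, v≡3 (mod 23); (15|23)=-1, (3|23)=+1; sign (−1)^0·-1^5·+1^2 = -1.
(a,b)_19: α=-3, u≡7; β=-5, v≡1 (mod 19); (7|19)=+1, (1|19)=+1; sign (−1)^1·+1^-5·+1^-3 = -1.
(a,b)_31: α=2, u≡10; β=3, v≡20 (mod 31); (10|31)=+1, (20|31)=+1; sign (−1)^0·+1^3·+1^2 = +1.
(a,b)_17: α=1, u≡9; β=-1, v≡16 (mod 17); (9|17)=+1, (16|17)=+1; sign (−1)^0·+1^-1·+1^1 = +1.
(a,b)_∞: sgn(-131461)=−, sgn(-1968365553)=−, so -1.
(a,b)_7: α=8, u≡5; β=11, v≡3 (mod 7); (5|7)=-1, (3|7)=-1; sign (−1)^0·-1^11·-1^8 = -1.
(a,b)_5: α=-2, u≡4; β=-4, v≡3 (mod 5); (4|5)=+1, (3|5)=-1; sign (−1)^0·+1^-4·-1^-2 = +1.
(-131461, -1968365553 / ℚ) ramifies at {2, 3, 7, 19, 23, ∞}: a division algebra.

[2, 3, 7, 19, 23, inf]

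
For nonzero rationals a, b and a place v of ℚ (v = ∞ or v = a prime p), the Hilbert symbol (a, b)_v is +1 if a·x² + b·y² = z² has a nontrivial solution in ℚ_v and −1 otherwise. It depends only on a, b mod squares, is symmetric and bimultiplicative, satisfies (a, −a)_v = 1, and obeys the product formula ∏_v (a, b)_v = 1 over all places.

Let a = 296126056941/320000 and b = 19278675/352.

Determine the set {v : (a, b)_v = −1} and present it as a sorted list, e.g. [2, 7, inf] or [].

[2, 3]

(a, b) ≡ (858, 66) mod (ℚ^×)²; places V = {2, 3, 5, 11, 13, 43, 47, ∞}.
(a,b)_5: α=-4, u≡3; β=2, v≡1 (mod 5); (3|5)=-1, (1|5)=+1; sign (−1)^0·-1^2·+1^-4 = +1.
(a,b)_11: α=1, u≡4; β=-1, v≡2 (mod 11); (4|11)=+1, (2|11)=-1; sign (−1)^1·+1^-1·-1^1 = +1.
(a,b)_3: α=1, u≡1; β=3, v≡1 (mod 3); (1|3)=+1, (1|3)=+1; sign (−1)^1·+1^3·+1^1 = -1.
(a,b)_13: α=3, u≡1; β=4, v≡12 (mod 13); (1|13)=+1, (12|13)=+1; sign (−1)^0·+1^4·+1^3 = +1.
(a,b)_2: α=-9, β=-5; u≡5, v≡1 (mod 8); ε(u)ε(v)=0·0, αω(v)=-9·0, βω(u)=-5·1; sum ≡ 1  ⇒  -1.
(a,b)_∞: sgn(858)=+, sgn(66)=+, so +1.
(a,b)_43: α=2, u≡35; β=0, v≡23 (mod 43); (35|43)=+1, (23|43)=+1; sign (−1)^0·+1^0·+1^2 = +1.
(a,b)_47: α=2, u≡18; β=0, v≡40 (mod 47); (18|47)=+1, (40|47)=-1; sign (−1)^0·+1^0·-1^2 = +1.
(858, 66 / ℚ) ramifies at {2, 3}: a division algebra.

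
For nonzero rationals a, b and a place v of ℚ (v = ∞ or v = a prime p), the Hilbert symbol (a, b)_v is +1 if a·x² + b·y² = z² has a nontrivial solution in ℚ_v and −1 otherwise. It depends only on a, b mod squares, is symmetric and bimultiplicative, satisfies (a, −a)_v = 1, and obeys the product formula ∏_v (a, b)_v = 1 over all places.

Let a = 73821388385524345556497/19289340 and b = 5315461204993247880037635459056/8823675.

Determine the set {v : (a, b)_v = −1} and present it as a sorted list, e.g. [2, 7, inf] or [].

[3, 5, 13, 29]

Mod squares: a ≡ 114855, b ≡ 795093. Check v ∈ {∞, 2, 3, 5, 7, 13, 17, 19, 29, 31, 37}.
v=31: a=31^3·(≡1), b=31^4·(≡14) mod 31; (1|31)=+1, (14|31)=+1; (−1)^{3·4·15}·(+1)^4·(+1)^3 = +1.
v=5: a=5^-1·(≡4), b=5^-2·(≡3) mod 5; (4|5)=+1, (3|5)=-1; (−1)^{-1·-2·2}·(+1)^-2·(-1)^-1 = -1.
v=3: a=3^-9·(≡2), b=3^-1·(≡2) mod 3; (2|3)=-1, (2|3)=-1; (−1)^{-9·-1·1}·(-1)^-1·(-1)^-9 = -1.
v=29: a=29^2·(≡8), b=29^3·(≡27) mod 29; (8|29)=-1, (27|29)=-1; (−1)^{2·3·14}·(-1)^3·(-1)^2 = -1.
v=2: v_2(a)=-2, v_2(b)=4; units ≡ 7, 5 (mod 8); ε·ε+αω+βω = 1·0+-2·1+4·0 ≡ 0  ⇒  (a,b)_2 = +1.
v=37: a=37^2·(≡26), b=37^3·(≡19) mod 37; (26|37)=+1, (19|37)=-1; (−1)^{2·3·18}·(+1)^3·(-1)^2 = +1.
v=17: a=17^6·(≡5), b=17^8·(≡10) mod 17; (5|17)=-1, (10|17)=-1; (−1)^{6·8·8}·(-1)^8·(-1)^6 = +1.
v=7: a=7^-2·(≡3), b=7^-6·(≡5) mod 7; (3|7)=-1, (5|7)=-1; (−1)^{-2·-6·3}·(-1)^-6·(-1)^-2 = +1.
v=19: a=19^3·(≡12), b=19^1·(≡11) mod 19; (12|19)=-1, (11|19)=+1; (−1)^{3·1·9}·(-1)^1·(+1)^3 = +1.
v=13: a=13^1·(≡11), b=13^3·(≡12) mod 13; (11|13)=-1, (12|13)=+1; (−1)^{1·3·6}·(-1)^3·(+1)^1 = -1.
v=∞: 114855 > 0 and 795093 > 0  ⇒  (a,b)_∞ = +1.
|Ram(114855, 795093)| = 4, even; anisotropic at {3, 5, 13, 29}.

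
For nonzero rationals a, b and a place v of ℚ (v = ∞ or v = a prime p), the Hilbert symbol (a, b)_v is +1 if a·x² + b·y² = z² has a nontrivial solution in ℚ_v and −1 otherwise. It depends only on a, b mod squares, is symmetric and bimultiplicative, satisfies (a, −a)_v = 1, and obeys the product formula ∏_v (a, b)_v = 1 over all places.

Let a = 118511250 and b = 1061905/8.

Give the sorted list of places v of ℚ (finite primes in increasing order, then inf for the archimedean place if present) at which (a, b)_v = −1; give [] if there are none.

(a, b) ≡ (1122, 2210) mod (ℚ^×)²; places V = {2, 3, 5, 11, 13, 17, 31, ∞}.
(a,b)_2: α=1, β=-3; u≡1, v≡1 (mod 8); ε(u)ε(v)=0·0, αω(v)=1·0, βω(u)=-3·0; sum ≡ 0  ⇒  +1.
(a,b)_17: α=1, u≡9; β=1, v≡3 (mod 17); (9|17)=+1, (3|17)=-1; sign (−1)^0·+1^1·-1^1 = -1.
(a,b)_∞: sgn(1122)=+, sgn(2210)=+, so +1.
(a,b)_31: α=0, u≡17; β=2, v≡18 (mod 31); (17|31)=-1, (18|31)=+1; sign (−1)^0·-1^2·+1^0 = +1.
(a,b)_11: α=1, u≡9; β=0, v≡8 (mod 11); (9|11)=+1, (8|11)=-1; sign (−1)^0·+1^0·-1^1 = -1.
(a,b)_3: α=1, u≡2; β=0, v≡2 (mod 3); (2|3)=-1, (2|3)=-1; sign (−1)^0·-1^0·-1^1 = -1.
(a,b)_13: α=2, u≡4; β=1, v≡4 (mod 13); (4|13)=+1, (4|13)=+1; sign (−1)^0·+1^1·+1^2 = +1.
(a,b)_5: α=4, u≡3; β=1, v≡2 (mod 5); (3|5)=-1, (2|5)=-1; sign (−1)^0·-1^1·-1^4 = -1.
|Ram(1122, 2210)| = 4, even; anisotropic at {3, 5, 11, 17}.

[3, 5, 11, 17]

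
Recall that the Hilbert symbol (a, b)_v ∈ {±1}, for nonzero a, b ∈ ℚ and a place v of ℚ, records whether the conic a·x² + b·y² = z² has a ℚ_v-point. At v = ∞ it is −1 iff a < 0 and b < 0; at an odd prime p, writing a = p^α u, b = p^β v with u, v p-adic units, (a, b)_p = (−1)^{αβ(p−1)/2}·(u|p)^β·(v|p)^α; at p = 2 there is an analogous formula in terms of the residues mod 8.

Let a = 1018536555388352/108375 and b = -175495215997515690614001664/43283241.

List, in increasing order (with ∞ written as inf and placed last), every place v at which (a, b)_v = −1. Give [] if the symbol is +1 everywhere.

(a, b) ≡ (6105, -3289) mod (ℚ^×)²; places V = {2, 3, 5, 7, 11, 13, 17, 23, 37, 41, 43, 53, ∞}.
(a,b)_7: α=2, u≡2; β=2, v≡1 (mod 7); (2|7)=+1, (1|7)=+1; sign (−1)^0·+1^2·+1^2 = +1.
(a,b)_23: α=0, u≡20; β=1, v≡9 (mod 23); (20|23)=-1, (9|23)=+1; sign (−1)^0·-1^1·+1^0 = -1.
(a,b)_∞: sgn(6105)=+, sgn(-3289)=−, so +1.
(a,b)_37: α=1, u≡20; β=2, v≡25 (mod 37); (20|37)=-1, (25|37)=+1; sign (−1)^0·-1^2·+1^1 = +1.
(a,b)_2: α=6, β=12; u≡1, v≡7 (mod 8); ε(u)ε(v)=0·1, αω(v)=6·0, βω(u)=12·0; sum ≡ 0  ⇒  +1.
(a,b)_53: α=2, u≡37; β=4, v≡48 (mod 53); (37|53)=+1, (48|53)=-1; sign (−1)^0·+1^4·-1^2 = +1.
(a,b)_11: α=1, u≡5; β=5, v≡9 (mod 11); (5|11)=+1, (9|11)=+1; sign (−1)^1·+1^5·+1^1 = -1.
(a,b)_43: α=0, u≡27; β=-2, v≡30 (mod 43); (27|43)=-1, (30|43)=-1; sign (−1)^0·-1^-2·-1^0 = +1.
(a,b)_17: α=-2, u≡4; β=-2, v≡13 (mod 17); (4|17)=+1, (13|17)=+1; sign (−1)^0·+1^-2·+1^-2 = +1.
(a,b)_5: α=-3, u≡1; β=0, v≡1 (mod 5); (1|5)=+1, (1|5)=+1; sign (−1)^0·+1^0·+1^-3 = +1.
(a,b)_3: α=-1, u≡1; β=-4, v≡2 (mod 3); (1|3)=+1, (2|3)=-1; sign (−1)^0·+1^-4·-1^-1 = -1.
(a,b)_41: α=2, u≡8; β=2, v≡39 (mod 41); (8|41)=+1, (39|41)=+1; sign (−1)^0·+1^2·+1^2 = +1.
(a,b)_13: α=2, u≡5; β=1, v≡6 (mod 13); (5|13)=-1, (6|13)=-1; sign (−1)^0·-1^1·-1^2 = -1.
|Ram(6105, -3289)| = 4, even; anisotropic at {3, 11, 13, 23}.

[3, 11, 13, 23]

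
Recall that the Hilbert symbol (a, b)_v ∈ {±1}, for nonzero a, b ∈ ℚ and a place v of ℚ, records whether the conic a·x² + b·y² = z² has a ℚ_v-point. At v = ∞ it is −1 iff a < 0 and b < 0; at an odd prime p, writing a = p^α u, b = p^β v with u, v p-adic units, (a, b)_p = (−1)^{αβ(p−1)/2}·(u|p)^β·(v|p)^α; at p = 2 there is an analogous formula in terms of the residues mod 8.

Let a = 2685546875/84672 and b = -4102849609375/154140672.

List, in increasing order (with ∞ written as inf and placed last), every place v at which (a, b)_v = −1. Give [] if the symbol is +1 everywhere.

(a, b) ≡ (33, -165) mod (ℚ^×)²; places V = {2, 3, 5, 7, 11, 19, 23, ∞}.
(a,b)_∞: sgn(33)=+, sgn(-165)=−, so +1.
(a,b)_2: α=-6, β=-20; u≡1, v≡3 (mod 8); ε(u)ε(v)=0·1, αω(v)=-6·1, βω(u)=-20·0; sum ≡ 0  ⇒  +1.
(a,b)_3: α=-3, u≡2; β=-1, v≡2 (mod 3); (2|3)=-1, (2|3)=-1; sign (−1)^1·-1^-1·-1^-3 = -1.
(a,b)_23: α=0, u≡22; β=2, v≡11 (mod 23); (22|23)=-1, (11|23)=-1; sign (−1)^0·-1^2·-1^0 = +1.
(a,b)_7: α=-2, u≡3; β=-2, v≡3 (mod 7); (3|7)=-1, (3|7)=-1; sign (−1)^0·-1^-2·-1^-2 = +1.
(a,b)_5: α=12, u≡3; β=9, v≡3 (mod 5); (3|5)=-1, (3|5)=-1; sign (−1)^0·-1^9·-1^12 = -1.
(a,b)_11: α=1, u≡5; β=1, v≡10 (mod 11); (5|11)=+1, (10|11)=-1; sign (−1)^1·+1^1·-1^1 = +1.
(a,b)_19: α=0, u≡8; β=2, v≡5 (mod 19); (8|19)=-1, (5|19)=+1; sign (−1)^0·-1^2·+1^0 = +1.
(33, -165 / ℚ) ramifies at {3, 5}: a division algebra.

[3, 5]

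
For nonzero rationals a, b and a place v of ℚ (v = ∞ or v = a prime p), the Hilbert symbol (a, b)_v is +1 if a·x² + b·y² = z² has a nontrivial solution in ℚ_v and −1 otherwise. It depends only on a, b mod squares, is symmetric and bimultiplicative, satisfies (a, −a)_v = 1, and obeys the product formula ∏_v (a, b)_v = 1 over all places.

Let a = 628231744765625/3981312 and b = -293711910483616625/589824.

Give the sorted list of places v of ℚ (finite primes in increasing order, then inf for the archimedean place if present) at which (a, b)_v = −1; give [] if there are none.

(a, b) ≡ (195, -665) mod (ℚ^×)²; places V = {2, 3, 5, 7, 11, 13, 17, 19, ∞}.
(a,b)_5: α=7, u≡4; β=3, v≡3 (mod 5); (4|5)=+1, (3|5)=-1; sign (−1)^0·+1^3·-1^7 = -1.
(a,b)_3: α=-5, u≡2; β=-2, v≡1 (mod 3); (2|3)=-1, (1|3)=+1; sign (−1)^0·-1^-2·+1^-5 = +1.
(a,b)_17: α=2, u≡2; β=2, v≡2 (mod 17); (2|17)=+1, (2|17)=+1; sign (−1)^0·+1^2·+1^2 = +1.
(a,b)_7: α=2, u≡3; β=3, v≡6 (mod 7); (3|7)=-1, (6|7)=-1; sign (−1)^0·-1^3·-1^2 = -1.
(a,b)_11: α=2, u≡8; β=2, v≡7 (mod 11); (8|11)=-1, (7|11)=-1; sign (−1)^0·-1^2·-1^2 = +1.
(a,b)_19: α=2, u≡16; β=3, v≡14 (mod 19); (16|19)=+1, (14|19)=-1; sign (−1)^0·+1^3·-1^2 = +1.
(a,b)_∞: sgn(195)=+, sgn(-665)=−, so +1.
(a,b)_13: α=1, u≡11; β=4, v≡8 (mod 13); (11|13)=-1, (8|13)=-1; sign (−1)^0·-1^4·-1^1 = -1.
(a,b)_2: α=-14, β=-16; u≡3, v≡7 (mod 8); ε(u)ε(v)=1·1, αω(v)=-14·0, βω(u)=-16·1; sum ≡ 1  ⇒  -1.
Ram(195, -665) = {2, 5, 7, 13}; no ℚ_2-point on the conic.

[2, 5, 7, 13]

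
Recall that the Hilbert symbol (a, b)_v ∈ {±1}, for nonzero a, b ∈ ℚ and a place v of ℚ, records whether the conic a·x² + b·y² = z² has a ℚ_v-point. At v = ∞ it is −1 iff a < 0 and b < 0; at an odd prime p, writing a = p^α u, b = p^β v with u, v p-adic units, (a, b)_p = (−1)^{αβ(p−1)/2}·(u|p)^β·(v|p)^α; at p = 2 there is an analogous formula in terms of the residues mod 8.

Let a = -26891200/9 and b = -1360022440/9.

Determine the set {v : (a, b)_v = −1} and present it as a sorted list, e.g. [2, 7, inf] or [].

Mod squares: a ≡ -7, b ≡ -10. Check v ∈ {∞, 2, 3, 5, 7, 17}.
v=17: a=17^0·(≡7), b=17^2·(≡11) mod 17; (7|17)=-1, (11|17)=-1; (−1)^{0·2·8}·(-1)^2·(-1)^0 = +1.
v=7: a=7^5·(≡5), b=7^6·(≡2) mod 7; (5|7)=-1, (2|7)=+1; (−1)^{5·6·3}·(-1)^6·(+1)^5 = +1.
v=3: a=3^-2·(≡2), b=3^-2·(≡2) mod 3; (2|3)=-1, (2|3)=-1; (−1)^{-2·-2·1}·(-1)^-2·(-1)^-2 = +1.
v=∞: -7 < 0 and -10 < 0  ⇒  (a,b)_∞ = -1.
v=5: a=5^2·(≡3), b=5^1·(≡3) mod 5; (3|5)=-1, (3|5)=-1; (−1)^{2·1·2}·(-1)^1·(-1)^2 = -1.
v=2: v_2(a)=6, v_2(b)=3; units ≡ 1, 3 (mod 8); ε·ε+αω+βω = 0·1+6·1+3·0 ≡ 0  ⇒  (a,b)_2 = +1.
Ram(-7, -10) = {5, ∞}; no ℚ_5-point on the conic.

[5, inf]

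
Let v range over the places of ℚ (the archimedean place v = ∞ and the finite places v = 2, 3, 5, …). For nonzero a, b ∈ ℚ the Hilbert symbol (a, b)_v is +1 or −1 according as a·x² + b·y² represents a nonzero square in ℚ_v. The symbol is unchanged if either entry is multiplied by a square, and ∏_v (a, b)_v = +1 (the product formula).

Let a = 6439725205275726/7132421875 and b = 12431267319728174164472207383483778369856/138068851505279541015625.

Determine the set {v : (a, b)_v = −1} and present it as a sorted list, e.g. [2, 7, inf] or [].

[2, 19]

(a, b) ≡ (266, 29) mod (ℚ^×)²; places V = {2, 3, 5, 7, 13, 17, 19, 29, 31, 43, ∞}.
(a,b)_19: α=-1, u≡18; β=-4, v≡14 (mod 19); (18|19)=-1, (14|19)=-1; sign (−1)^0·-1^-4·-1^-1 = -1.
(a,b)_∞: sgn(266)=+, sgn(29)=+, so +1.
(a,b)_3: α=6, u≡2; β=22, v≡2 (mod 3); (2|3)=-1, (2|3)=-1; sign (−1)^0·-1^22·-1^6 = +1.
(a,b)_29: α=2, u≡5; β=5, v≡28 (mod 29); (5|29)=+1, (28|29)=+1; sign (−1)^0·+1^5·+1^2 = +1.
(a,b)_2: α=1, β=6; u≡5, v≡5 (mod 8); ε(u)ε(v)=0·0, αω(v)=1·1, βω(u)=6·1; sum ≡ 1  ⇒  -1.
(a,b)_5: α=-8, u≡4; β=-18, v≡4 (mod 5); (4|5)=+1, (4|5)=+1; sign (−1)^0·+1^-18·+1^-8 = +1.
(a,b)_7: α=5, u≡6; β=10, v≡4 (mod 7); (6|7)=-1, (4|7)=+1; sign (−1)^0·-1^10·+1^5 = +1.
(a,b)_13: α=2, u≡5; β=2, v≡9 (mod 13); (5|13)=-1, (9|13)=+1; sign (−1)^0·-1^2·+1^2 = +1.
(a,b)_31: α=-2, u≡2; β=-2, v≡23 (mod 31); (2|31)=+1, (23|31)=-1; sign (−1)^0·+1^-2·-1^-2 = +1.
(a,b)_43: α=2, u≡5; β=6, v≡37 (mod 43); (5|43)=-1, (37|43)=-1; sign (−1)^0·-1^6·-1^2 = +1.
(a,b)_17: α=0, u≡14; β=-2, v≡14 (mod 17); (14|17)=-1, (14|17)=-1; sign (−1)^0·-1^-2·-1^0 = +1.
Ram(266, 29) = {2, 19}; no ℚ_2-point on the conic.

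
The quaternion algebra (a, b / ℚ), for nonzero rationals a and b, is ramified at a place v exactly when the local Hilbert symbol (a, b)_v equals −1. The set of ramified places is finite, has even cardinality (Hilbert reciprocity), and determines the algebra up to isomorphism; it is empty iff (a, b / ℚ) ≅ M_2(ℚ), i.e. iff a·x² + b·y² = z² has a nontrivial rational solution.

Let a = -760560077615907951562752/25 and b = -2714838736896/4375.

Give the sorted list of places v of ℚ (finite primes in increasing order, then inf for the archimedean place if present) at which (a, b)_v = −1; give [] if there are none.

[2, 13, 17, inf]

(a, b) ≡ (-7293, -182) mod (ℚ^×)²; places V = {2, 3, 5, 7, 11, 13, 17, ∞}.
(a,b)_7: α=0, u≡4; β=-1, v≡4 (mod 7); (4|7)=+1, (4|7)=+1; sign (−1)^0·+1^-1·+1^0 = +1.
(a,b)_2: α=12, β=13; u≡3, v≡5 (mod 8); ε(u)ε(v)=1·0, αω(v)=12·1, βω(u)=13·1; sum ≡ 1  ⇒  -1.
(a,b)_17: α=5, u≡13; β=2, v≡11 (mod 17); (13|17)=+1, (11|17)=-1; sign (−1)^0·+1^2·-1^5 = -1.
(a,b)_∞: sgn(-7293)=−, sgn(-182)=−, so -1.
(a,b)_11: α=5, u≡10; β=2, v≡4 (mod 11); (10|11)=-1, (4|11)=+1; sign (−1)^0·-1^2·+1^5 = +1.
(a,b)_5: α=-2, u≡3; β=-4, v≡2 (mod 5); (3|5)=-1, (2|5)=-1; sign (−1)^0·-1^-4·-1^-2 = +1.
(a,b)_13: α=5, u≡2; β=1, v≡4 (mod 13); (2|13)=-1, (4|13)=+1; sign (−1)^0·-1^1·+1^5 = -1.
(a,b)_3: α=7, u≡2; β=6, v≡1 (mod 3); (2|3)=-1, (1|3)=+1; sign (−1)^0·-1^6·+1^7 = +1.
|Ram(-7293, -182)| = 4, even; anisotropic at {2, 13, 17, ∞}.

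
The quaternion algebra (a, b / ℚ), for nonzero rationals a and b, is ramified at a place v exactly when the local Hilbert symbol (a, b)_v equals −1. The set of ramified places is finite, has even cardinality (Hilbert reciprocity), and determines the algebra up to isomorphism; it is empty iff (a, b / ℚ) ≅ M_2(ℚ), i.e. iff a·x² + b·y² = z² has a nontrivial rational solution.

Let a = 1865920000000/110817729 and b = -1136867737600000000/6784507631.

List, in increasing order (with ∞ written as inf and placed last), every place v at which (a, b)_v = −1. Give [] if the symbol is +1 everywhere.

[17, 29]

(a, b) ≡ (595, -551) mod (ℚ^×)²; places V = {2, 3, 5, 7, 11, 17, 19, 29, ∞}.
(a,b)_2: α=12, β=22; u≡3, v≡1 (mod 8); ε(u)ε(v)=1·0, αω(v)=12·0, βω(u)=22·1; sum ≡ 0  ⇒  +1.
(a,b)_19: α=0, u≡9; β=-1, v≡6 (mod 19); (9|19)=+1, (6|19)=+1; sign (−1)^0·+1^-1·+1^0 = +1.
(a,b)_3: α=-2, u≡1; β=0, v≡1 (mod 3); (1|3)=+1, (1|3)=+1; sign (−1)^0·+1^0·+1^-2 = +1.
(a,b)_11: α=-4, u≡1; β=-4, v≡2 (mod 11); (1|11)=+1, (2|11)=-1; sign (−1)^0·+1^-4·-1^-4 = +1.
(a,b)_17: α=1, u≡13; β=2, v≡6 (mod 17); (13|17)=+1, (6|17)=-1; sign (−1)^0·+1^2·-1^1 = -1.
(a,b)_5: α=7, u≡4; β=8, v≡4 (mod 5); (4|5)=+1, (4|5)=+1; sign (−1)^0·+1^8·+1^7 = +1.
(a,b)_7: α=3, u≡1; β=4, v≡2 (mod 7); (1|7)=+1, (2|7)=+1; sign (−1)^0·+1^4·+1^3 = +1.
(a,b)_∞: sgn(595)=+, sgn(-551)=−, so +1.
(a,b)_29: α=-2, u≡2; β=-3, v≡11 (mod 29); (2|29)=-1, (11|29)=-1; sign (−1)^0·-1^-3·-1^-2 = -1.
Ram(595, -551) = {17, 29}; no ℚ_17-point on the conic.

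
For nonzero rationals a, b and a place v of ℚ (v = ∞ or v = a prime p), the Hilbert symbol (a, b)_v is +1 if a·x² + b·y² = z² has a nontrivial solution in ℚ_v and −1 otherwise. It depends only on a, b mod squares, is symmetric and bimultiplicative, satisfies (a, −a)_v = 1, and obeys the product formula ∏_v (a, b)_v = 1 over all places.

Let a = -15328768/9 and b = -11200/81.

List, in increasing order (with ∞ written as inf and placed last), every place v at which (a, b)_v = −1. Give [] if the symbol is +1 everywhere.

(a, b) ≡ (-1222, -7) mod (ℚ^×)²; places V = {2, 3, 5, 7, 13, 47, ∞}.
(a,b)_2: α=9, β=6; u≡5, v≡1 (mod 8); ε(u)ε(v)=0·0, αω(v)=9·0, βω(u)=6·1; sum ≡ 0  ⇒  +1.
(a,b)_7: α=2, u≡6; β=1, v≡6 (mod 7); (6|7)=-1, (6|7)=-1; sign (−1)^0·-1^1·-1^2 = -1.
(a,b)_5: α=0, u≡3; β=2, v≡2 (mod 5); (3|5)=-1, (2|5)=-1; sign (−1)^0·-1^2·-1^0 = +1.
(a,b)_∞: sgn(-1222)=−, sgn(-7)=−, so -1.
(a,b)_13: α=1, u≡9; β=0, v≡2 (mod 13); (9|13)=+1, (2|13)=-1; sign (−1)^0·+1^0·-1^1 = -1.
(a,b)_3: α=-2, u≡2; β=-4, v≡2 (mod 3); (2|3)=-1, (2|3)=-1; sign (−1)^0·-1^-4·-1^-2 = +1.
(a,b)_47: α=1, u≡4; β=0, v≡30 (mod 47); (4|47)=+1, (30|47)=-1; sign (−1)^0·+1^0·-1^1 = -1.
|Ram(-1222, -7)| = 4, even; anisotropic at {7, 13, 47, ∞}.

[7, 13, 47, inf]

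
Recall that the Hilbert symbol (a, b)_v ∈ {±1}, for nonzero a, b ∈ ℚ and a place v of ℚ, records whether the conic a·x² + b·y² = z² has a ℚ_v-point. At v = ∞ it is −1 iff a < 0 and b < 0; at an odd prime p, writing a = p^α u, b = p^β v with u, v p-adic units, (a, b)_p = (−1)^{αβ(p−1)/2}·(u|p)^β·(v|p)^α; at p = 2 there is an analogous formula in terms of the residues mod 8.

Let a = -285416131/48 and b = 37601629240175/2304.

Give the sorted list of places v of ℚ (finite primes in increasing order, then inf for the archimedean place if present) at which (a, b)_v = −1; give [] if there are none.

[2, 3, 7, 11]

Mod squares: a ≡ -273, b ≡ 143. Check v ∈ {∞, 2, 3, 5, 7, 11, 13, 23}.
v=5: a=5^0·(≡3), b=5^2·(≡3) mod 5; (3|5)=-1, (3|5)=-1; (−1)^{0·2·2}·(-1)^2·(-1)^0 = +1.
v=2: v_2(a)=-4, v_2(b)=-8; units ≡ 7, 7 (mod 8); ε·ε+αω+βω = 1·1+-4·0+-8·0 ≡ 1  ⇒  (a,b)_2 = -1.
v=∞: -273 < 0 and 143 > 0  ⇒  (a,b)_∞ = +1.
v=23: a=23^2·(≡9), b=23^2·(≡11) mod 23; (9|23)=+1, (11|23)=-1; (−1)^{2·2·11}·(+1)^2·(-1)^2 = +1.
v=11: a=11^2·(≡10), b=11^1·(≡6) mod 11; (10|11)=-1, (6|11)=-1; (−1)^{2·1·5}·(-1)^1·(-1)^2 = -1.
v=3: a=3^-1·(≡2), b=3^-2·(≡2) mod 3; (2|3)=-1, (2|3)=-1; (−1)^{-1·-2·1}·(-1)^-2·(-1)^-1 = -1.
v=7: a=7^3·(≡6), b=7^6·(≡6) mod 7; (6|7)=-1, (6|7)=-1; (−1)^{3·6·3}·(-1)^6·(-1)^3 = -1.
v=13: a=13^1·(≡6), b=13^3·(≡7) mod 13; (6|13)=-1, (7|13)=-1; (−1)^{1·3·6}·(-1)^3·(-1)^1 = +1.
(-273, 143 / ℚ) ramifies at {2, 3, 7, 11}: a division algebra.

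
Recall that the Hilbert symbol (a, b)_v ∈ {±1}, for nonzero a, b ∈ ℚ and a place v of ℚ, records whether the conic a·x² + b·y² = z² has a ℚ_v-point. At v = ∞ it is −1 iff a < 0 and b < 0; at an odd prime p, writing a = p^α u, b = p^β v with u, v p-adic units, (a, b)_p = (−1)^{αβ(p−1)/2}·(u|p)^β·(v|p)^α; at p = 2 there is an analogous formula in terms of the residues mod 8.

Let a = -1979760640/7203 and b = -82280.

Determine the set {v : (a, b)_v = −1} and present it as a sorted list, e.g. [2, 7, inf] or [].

(a, b) ≡ (-2145, -170) mod (ℚ^×)²; places V = {2, 3, 5, 7, 11, 13, 17, ∞}.
(a,b)_17: α=0, u≡11; β=1, v≡5 (mod 17); (11|17)=-1, (5|17)=-1; sign (−1)^0·-1^1·-1^0 = -1.
(a,b)_13: α=3, u≡1; β=0, v≡10 (mod 13); (1|13)=+1, (10|13)=+1; sign (−1)^0·+1^0·+1^3 = +1.
(a,b)_2: α=14, β=3; u≡7, v≡3 (mod 8); ε(u)ε(v)=1·1, αω(v)=14·1, βω(u)=3·0; sum ≡ 1  ⇒  -1.
(a,b)_7: α=-4, u≡1; β=0, v≡5 (mod 7); (1|7)=+1, (5|7)=-1; sign (−1)^0·+1^0·-1^-4 = +1.
(a,b)_∞: sgn(-2145)=−, sgn(-170)=−, so -1.
(a,b)_11: α=1, u≡1; β=2, v≡2 (mod 11); (1|11)=+1, (2|11)=-1; sign (−1)^0·+1^2·-1^1 = -1.
(a,b)_3: α=-1, u≡2; β=0, v≡1 (mod 3); (2|3)=-1, (1|3)=+1; sign (−1)^0·-1^0·+1^-1 = +1.
(a,b)_5: α=1, u≡4; β=1, v≡4 (mod 5); (4|5)=+1, (4|5)=+1; sign (−1)^0·+1^1·+1^1 = +1.
|Ram(-2145, -170)| = 4, even; anisotropic at {2, 11, 17, ∞}.

[2, 11, 17, inf]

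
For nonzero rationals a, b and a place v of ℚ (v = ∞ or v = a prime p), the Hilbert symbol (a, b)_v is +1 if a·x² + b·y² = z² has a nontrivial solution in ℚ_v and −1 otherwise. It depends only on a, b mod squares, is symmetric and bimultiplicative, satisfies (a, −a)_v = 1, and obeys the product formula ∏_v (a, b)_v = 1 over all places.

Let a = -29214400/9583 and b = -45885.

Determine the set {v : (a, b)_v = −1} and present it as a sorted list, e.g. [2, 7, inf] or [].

(a, b) ≡ (-133, -45885) mod (ℚ^×)²; places V = {2, 3, 5, 7, 19, 23, 31, 37, ∞}.
(a,b)_23: α=0, u≡21; β=1, v≡6 (mod 23); (21|23)=-1, (6|23)=+1; sign (−1)^0·-1^1·+1^0 = -1.
(a,b)_2: α=6, β=0; u≡3, v≡3 (mod 8); ε(u)ε(v)=1·1, αω(v)=6·1, βω(u)=0·1; sum ≡ 1  ⇒  -1.
(a,b)_37: α=-2, u≡35; β=0, v≡32 (mod 37); (35|37)=-1, (32|37)=-1; sign (−1)^0·-1^0·-1^-2 = +1.
(a,b)_∞: sgn(-133)=−, sgn(-45885)=−, so -1.
(a,b)_7: α=-1, u≡4; β=1, v≡4 (mod 7); (4|7)=+1, (4|7)=+1; sign (−1)^1·+1^1·+1^-1 = -1.
(a,b)_31: α=2, u≡26; β=0, v≡26 (mod 31); (26|31)=-1, (26|31)=-1; sign (−1)^0·-1^0·-1^2 = +1.
(a,b)_5: α=2, u≡3; β=1, v≡3 (mod 5); (3|5)=-1, (3|5)=-1; sign (−1)^0·-1^1·-1^2 = -1.
(a,b)_3: α=0, u≡2; β=1, v≡2 (mod 3); (2|3)=-1, (2|3)=-1; sign (−1)^0·-1^1·-1^0 = -1.
(a,b)_19: α=1, u≡10; β=1, v≡17 (mod 19); (10|19)=-1, (17|19)=+1; sign (−1)^1·-1^1·+1^1 = +1.
(-133, -45885 / ℚ) ramifies at {2, 3, 5, 7, 23, ∞}: a division algebra.

[2, 3, 5, 7, 23, inf]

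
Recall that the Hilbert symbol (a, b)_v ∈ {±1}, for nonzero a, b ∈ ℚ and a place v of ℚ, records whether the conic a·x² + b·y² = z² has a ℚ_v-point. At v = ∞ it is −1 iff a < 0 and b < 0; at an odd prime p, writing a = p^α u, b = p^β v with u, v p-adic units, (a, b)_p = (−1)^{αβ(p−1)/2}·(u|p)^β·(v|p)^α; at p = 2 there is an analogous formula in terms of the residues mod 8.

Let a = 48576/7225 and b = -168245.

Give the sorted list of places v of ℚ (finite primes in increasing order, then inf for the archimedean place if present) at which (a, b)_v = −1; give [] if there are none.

[2, 7, 19, 23]

Mod squares: a ≡ 759, b ≡ -168245. Check v ∈ {∞, 2, 3, 5, 7, 11, 17, 19, 23}.
v=∞: 759 > 0 and -168245 < 0  ⇒  (a,b)_∞ = +1.
v=2: v_2(a)=6, v_2(b)=0; units ≡ 7, 3 (mod 8); ε·ε+αω+βω = 1·1+6·1+0·0 ≡ 1  ⇒  (a,b)_2 = -1.
v=7: a=7^0·(≡3), b=7^1·(≡3) mod 7; (3|7)=-1, (3|7)=-1; (−1)^{0·1·3}·(-1)^1·(-1)^0 = -1.
v=3: a=3^1·(≡1), b=3^0·(≡1) mod 3; (1|3)=+1, (1|3)=+1; (−1)^{1·0·1}·(+1)^0·(+1)^1 = +1.
v=19: a=19^0·(≡10), b=19^1·(≡18) mod 19; (10|19)=-1, (18|19)=-1; (−1)^{0·1·9}·(-1)^1·(-1)^0 = -1.
v=23: a=23^1·(≡14), b=23^1·(≡22) mod 23; (14|23)=-1, (22|23)=-1; (−1)^{1·1·11}·(-1)^1·(-1)^1 = -1.
v=17: a=17^-2·(≡3), b=17^0·(≡4) mod 17; (3|17)=-1, (4|17)=+1; (−1)^{-2·0·8}·(-1)^0·(+1)^-2 = +1.
v=5: a=5^-2·(≡4), b=5^1·(≡1) mod 5; (4|5)=+1, (1|5)=+1; (−1)^{-2·1·2}·(+1)^1·(+1)^-2 = +1.
v=11: a=11^1·(≡3), b=11^1·(≡6) mod 11; (3|11)=+1, (6|11)=-1; (−1)^{1·1·5}·(+1)^1·(-1)^1 = +1.
|Ram(759, -168245)| = 4, even; anisotropic at {2, 7, 19, 23}.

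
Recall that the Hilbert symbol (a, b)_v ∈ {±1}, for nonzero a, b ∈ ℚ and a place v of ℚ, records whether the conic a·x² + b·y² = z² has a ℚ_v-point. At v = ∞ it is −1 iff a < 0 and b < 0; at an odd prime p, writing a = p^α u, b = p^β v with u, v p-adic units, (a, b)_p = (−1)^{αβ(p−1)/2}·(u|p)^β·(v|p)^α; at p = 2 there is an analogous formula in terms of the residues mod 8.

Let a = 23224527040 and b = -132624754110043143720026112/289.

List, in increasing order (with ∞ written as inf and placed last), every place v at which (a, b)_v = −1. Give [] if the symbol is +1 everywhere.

(a, b) ≡ (2999035, -473) mod (ℚ^×)²; places V = {2, 3, 5, 11, 13, 17, 19, 29, 37, 43, ∞}.
(a,b)_19: α=0, u≡8; β=2, v≡2 (mod 19); (8|19)=-1, (2|19)=-1; sign (−1)^0·-1^2·-1^0 = +1.
(a,b)_43: α=1, u≡39; β=3, v≡3 (mod 43); (39|43)=-1, (3|43)=-1; sign (−1)^1·-1^3·-1^1 = -1.
(a,b)_17: α=0, u≡7; β=-2, v≡11 (mod 17); (7|17)=-1, (11|17)=-1; sign (−1)^0·-1^-2·-1^0 = +1.
(a,b)_13: α=1, u≡12; β=2, v≡2 (mod 13); (12|13)=+1, (2|13)=-1; sign (−1)^0·+1^2·-1^1 = -1.
(a,b)_2: α=6, β=14; u≡3, v≡7 (mod 8); ε(u)ε(v)=1·1, αω(v)=6·0, βω(u)=14·1; sum ≡ 1  ⇒  -1.
(a,b)_29: α=1, u≡1; β=2, v≡20 (mod 29); (1|29)=+1, (20|29)=+1; sign (−1)^0·+1^2·+1^1 = +1.
(a,b)_∞: sgn(2999035)=+, sgn(-473)=−, so +1.
(a,b)_11: α=2, u≡10; β=5, v≡3 (mod 11); (10|11)=-1, (3|11)=+1; sign (−1)^0·-1^5·+1^2 = -1.
(a,b)_5: α=1, u≡3; β=0, v≡2 (mod 5); (3|5)=-1, (2|5)=-1; sign (−1)^0·-1^0·-1^1 = -1.
(a,b)_37: α=1, u≡16; β=2, v≡8 (mod 37); (16|37)=+1, (8|37)=-1; sign (−1)^0·+1^2·-1^1 = -1.
(a,b)_3: α=0, u≡1; β=2, v≡1 (mod 3); (1|3)=+1, (1|3)=+1; sign (−1)^0·+1^2·+1^0 = +1.
|Ram(2999035, -473)| = 6, even; anisotropic at {2, 5, 11, 13, 37, 43}.

[2, 5, 11, 13, 37, 43]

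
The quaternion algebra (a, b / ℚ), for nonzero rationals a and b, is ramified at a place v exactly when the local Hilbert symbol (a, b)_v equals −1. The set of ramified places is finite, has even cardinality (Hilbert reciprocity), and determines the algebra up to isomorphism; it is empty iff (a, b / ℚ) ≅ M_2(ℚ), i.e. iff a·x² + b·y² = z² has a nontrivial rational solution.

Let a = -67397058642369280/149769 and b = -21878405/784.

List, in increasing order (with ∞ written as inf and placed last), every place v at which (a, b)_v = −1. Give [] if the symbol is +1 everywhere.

[17, 23, 53, inf]

(a, b) ≡ (-7834195, -60605) mod (ℚ^×)²; places V = {2, 3, 5, 7, 11, 17, 19, 23, 31, 37, 43, 47, 53, ∞}.
(a,b)_3: α=-4, u≡2; β=0, v≡1 (mod 3); (2|3)=-1, (1|3)=+1; sign (−1)^0·-1^0·+1^-4 = +1.
(a,b)_37: α=1, u≡36; β=0, v≡4 (mod 37); (36|37)=+1, (4|37)=+1; sign (−1)^0·+1^0·+1^1 = +1.
(a,b)_53: α=1, u≡5; β=0, v≡39 (mod 53); (5|53)=-1, (39|53)=-1; sign (−1)^0·-1^0·-1^1 = -1.
(a,b)_∞: sgn(-7834195)=−, sgn(-60605)=−, so -1.
(a,b)_19: α=0, u≡14; β=2, v≡1 (mod 19); (14|19)=-1, (1|19)=+1; sign (−1)^0·-1^2·+1^0 = +1.
(a,b)_23: α=0, u≡5; β=1, v≡11 (mod 23); (5|23)=-1, (11|23)=-1; sign (−1)^0·-1^1·-1^0 = -1.
(a,b)_11: α=2, u≡1; β=0, v≡4 (mod 11); (1|11)=+1, (4|11)=+1; sign (−1)^0·+1^0·+1^2 = +1.
(a,b)_7: α=0, u≡2; β=-2, v≡2 (mod 7); (2|7)=+1, (2|7)=+1; sign (−1)^0·+1^-2·+1^0 = +1.
(a,b)_47: α=1, u≡16; β=0, v≡25 (mod 47); (16|47)=+1, (25|47)=+1; sign (−1)^0·+1^0·+1^1 = +1.
(a,b)_2: α=8, β=-4; u≡5, v≡3 (mod 8); ε(u)ε(v)=0·1, αω(v)=8·1, βω(u)=-4·1; sum ≡ 0  ⇒  +1.
(a,b)_5: α=1, u≡1; β=1, v≡1 (mod 5); (1|5)=+1, (1|5)=+1; sign (−1)^0·+1^1·+1^1 = +1.
(a,b)_17: α=3, u≡16; β=1, v≡10 (mod 17); (16|17)=+1, (10|17)=-1; sign (−1)^0·+1^1·-1^3 = -1.
(a,b)_31: α=2, u≡1; β=1, v≡30 (mod 31); (1|31)=+1, (30|31)=-1; sign (−1)^0·+1^1·-1^2 = +1.
(a,b)_43: α=-2, u≡5; β=0, v≡21 (mod 43); (5|43)=-1, (21|43)=+1; sign (−1)^0·-1^0·+1^-2 = +1.
|Ram(-7834195, -60605)| = 4, even; anisotropic at {17, 23, 53, ∞}.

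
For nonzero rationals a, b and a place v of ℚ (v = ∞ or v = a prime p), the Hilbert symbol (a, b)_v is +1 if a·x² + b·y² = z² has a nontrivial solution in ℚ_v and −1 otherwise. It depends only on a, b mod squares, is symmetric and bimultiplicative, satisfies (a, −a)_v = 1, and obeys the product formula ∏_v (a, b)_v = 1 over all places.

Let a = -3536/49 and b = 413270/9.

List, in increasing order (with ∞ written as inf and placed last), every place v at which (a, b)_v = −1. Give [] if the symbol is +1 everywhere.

Mod squares: a ≡ -221, b ≡ 1430. Check v ∈ {∞, 2, 3, 5, 7, 11, 13, 17}.
v=3: a=3^0·(≡1), b=3^-2·(≡2) mod 3; (1|3)=+1, (2|3)=-1; (−1)^{0·-2·1}·(+1)^-2·(-1)^0 = +1.
v=13: a=13^1·(≡4), b=13^1·(≡2) mod 13; (4|13)=+1, (2|13)=-1; (−1)^{1·1·6}·(+1)^1·(-1)^1 = -1.
v=7: a=7^-2·(≡6), b=7^0·(≡2) mod 7; (6|7)=-1, (2|7)=+1; (−1)^{-2·0·3}·(-1)^0·(+1)^-2 = +1.
v=11: a=11^0·(≡10), b=11^1·(≡3) mod 11; (10|11)=-1, (3|11)=+1; (−1)^{0·1·5}·(-1)^1·(+1)^0 = -1.
v=5: a=5^0·(≡1), b=5^1·(≡1) mod 5; (1|5)=+1, (1|5)=+1; (−1)^{0·1·2}·(+1)^1·(+1)^0 = +1.
v=17: a=17^1·(≡2), b=17^2·(≡4) mod 17; (2|17)=+1, (4|17)=+1; (−1)^{1·2·8}·(+1)^2·(+1)^1 = +1.
v=∞: -221 < 0 and 1430 > 0  ⇒  (a,b)_∞ = +1.
v=2: v_2(a)=4, v_2(b)=1; units ≡ 3, 3 (mod 8); ε·ε+αω+βω = 1·1+4·1+1·1 ≡ 0  ⇒  (a,b)_2 = +1.
|Ram(-221, 1430)| = 2, even; anisotropic at {11, 13}.

[11, 13]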